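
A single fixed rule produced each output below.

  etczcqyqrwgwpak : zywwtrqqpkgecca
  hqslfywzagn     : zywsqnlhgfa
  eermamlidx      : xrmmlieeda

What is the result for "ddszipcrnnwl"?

zwsrpnnliddc

What's happening: sort the characters into reverse alphabetical order.
For "ddszipcrnnwl" the result is "zwsrpnnliddc".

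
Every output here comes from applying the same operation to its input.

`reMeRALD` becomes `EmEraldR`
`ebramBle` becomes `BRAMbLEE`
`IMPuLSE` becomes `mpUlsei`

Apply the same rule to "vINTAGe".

Looking at the pairs, the operation is to move the first character to the end, then flip the case of every letter.
Working it through for "vINTAGe": intermediate "INTAGev", final "intagEV".
(Check on "reMeRALD": → "eMeRALDr" → "EmEraldR" ✓)

intagEV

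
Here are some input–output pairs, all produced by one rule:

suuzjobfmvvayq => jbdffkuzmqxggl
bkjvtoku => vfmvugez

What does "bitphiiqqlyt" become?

jemteasttbbw

Looking at the pairs, the operation is to shift every letter 11 places forward in the alphabet (wrapping around), then move the last 2 characters to the front (rotate right by 2).
On "bitphiiqqlyt": the first step gives "mteasttbbwje", and the second then gives "jemteasttbbw".
(Check on "suuzjobfmvvayq": → "dffkuzmqxggljb" → "jbdffkuzmqxggl" ✓)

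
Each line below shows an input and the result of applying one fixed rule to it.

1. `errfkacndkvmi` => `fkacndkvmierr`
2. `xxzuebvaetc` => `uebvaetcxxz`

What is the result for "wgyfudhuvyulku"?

fudhuvyulkuwgy

Rule — move the first 3 characters to the end (rotate left by 3).
On "wgyfudhuvyulku" that produces "fudhuvyulkuwgy".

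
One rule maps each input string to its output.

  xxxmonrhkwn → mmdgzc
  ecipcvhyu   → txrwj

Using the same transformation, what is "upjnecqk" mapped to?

jytf

The transformation: shift every letter 11 places backward in the alphabet (wrapping around), then keep every other character starting from the first (positions 1st, 3rd, 5th, ...).
Starting from "upjnecqk": after the first operation, "jeyctrfz"; after the second, "jytf".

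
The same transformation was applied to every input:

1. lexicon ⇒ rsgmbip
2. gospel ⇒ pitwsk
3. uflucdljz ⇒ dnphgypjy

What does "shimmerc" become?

Rule — reverse the string, then shift every letter 4 places forward in the alphabet (wrapping around).
Applying both steps to "shimmerc": "cremmihs", then "gviqqmlw".

gviqqmlw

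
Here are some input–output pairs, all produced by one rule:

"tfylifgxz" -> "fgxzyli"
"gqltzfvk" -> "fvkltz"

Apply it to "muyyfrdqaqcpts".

rdqaqcptsyyf

Rule — delete the first 2 characters, then move the first 3 characters to the end (rotate left by 3).
So "muyyfrdqaqcpts" becomes "rdqaqcptsyyf".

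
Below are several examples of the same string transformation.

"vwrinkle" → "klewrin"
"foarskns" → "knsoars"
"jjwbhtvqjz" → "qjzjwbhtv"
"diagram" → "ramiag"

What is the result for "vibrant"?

antibr

Each output is the input with this applied: delete the first character, then move the last 3 characters to the front (rotate right by 3).
"vibrant" → "ibrant" → "antibr".
(Check on "foarskns": → "oarskns" → "knsoars" ✓)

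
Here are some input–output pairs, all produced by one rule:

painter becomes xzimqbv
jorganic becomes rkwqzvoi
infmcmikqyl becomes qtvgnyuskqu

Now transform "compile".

The pattern: take characters alternately from the front and the back (1st, last, 2nd, 2nd-last, ...), then shift every letter 8 places forward in the alphabet (wrapping around).
"compile" → "ceolmip" → "kmwtuqx".

kmwtuqx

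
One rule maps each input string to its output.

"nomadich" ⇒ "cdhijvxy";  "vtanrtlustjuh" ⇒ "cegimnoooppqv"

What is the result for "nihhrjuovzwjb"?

ccdeeijmpqruw

Rule — shift every letter 5 places backward in the alphabet (wrapping around), then sort the characters into alphabetical order.
Working it through for "nihhrjuovzwjb": intermediate "idccmepjqurew", final "ccdeeijmpqruw".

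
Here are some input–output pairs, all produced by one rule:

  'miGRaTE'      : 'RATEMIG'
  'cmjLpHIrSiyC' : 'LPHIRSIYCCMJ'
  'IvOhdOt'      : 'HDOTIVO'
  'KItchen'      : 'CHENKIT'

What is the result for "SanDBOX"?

What's happening: move the first 3 characters to the end (rotate left by 3), then convert every letter to uppercase.
For "SanDBOX", step one produces "DBOXSan"; step two turns that into "DBOXSAN".

DBOXSAN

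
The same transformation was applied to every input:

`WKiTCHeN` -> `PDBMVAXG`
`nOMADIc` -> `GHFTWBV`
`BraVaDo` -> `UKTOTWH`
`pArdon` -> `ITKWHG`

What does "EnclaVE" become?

XGVETOX

Looking at the pairs, the operation is to shift every letter 7 places backward in the alphabet (wrapping around), then convert every letter to uppercase.
So "EnclaVE" becomes "XGVETOX".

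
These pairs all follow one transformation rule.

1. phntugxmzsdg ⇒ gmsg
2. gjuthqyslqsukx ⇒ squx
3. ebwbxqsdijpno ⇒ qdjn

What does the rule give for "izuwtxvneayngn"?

nann

The pattern: keep every other character starting from the second (positions 2nd, 4th, 6th, ...), then keep only the last 4 characters.
Starting from "izuwtxvneayngn": after the first operation, "zwxnann"; after the second, "nann".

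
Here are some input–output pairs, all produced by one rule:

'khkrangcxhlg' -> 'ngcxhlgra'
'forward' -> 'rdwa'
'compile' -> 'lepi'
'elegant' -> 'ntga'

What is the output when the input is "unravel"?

Rule — delete the first 3 characters, then move the first 2 characters to the end (rotate left by 2).
Applying both steps to "unravel": "avel", then "elav".

elav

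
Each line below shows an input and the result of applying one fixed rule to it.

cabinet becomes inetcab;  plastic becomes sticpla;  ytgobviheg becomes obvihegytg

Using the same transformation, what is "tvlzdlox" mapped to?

zdloxtvl

The pattern: move the first 3 characters to the end (rotate left by 3).
For "tvlzdlox" the result is "zdloxtvl".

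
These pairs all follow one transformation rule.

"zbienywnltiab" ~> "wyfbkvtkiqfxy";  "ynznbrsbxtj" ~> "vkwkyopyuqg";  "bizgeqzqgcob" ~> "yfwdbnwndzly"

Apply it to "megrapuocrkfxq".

What's happening: shift every letter 3 places backward in the alphabet (wrapping around).
Doing the same to "megrapuocrkfxq": "jbdoxmrlzohcun".

jbdoxmrlzohcun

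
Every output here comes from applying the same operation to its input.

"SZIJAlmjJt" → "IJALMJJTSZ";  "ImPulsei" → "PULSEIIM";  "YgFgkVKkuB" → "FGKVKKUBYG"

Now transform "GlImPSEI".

IMPSEIGL

Each output is the input with this applied: move the first 2 characters to the end (rotate left by 2), then convert every letter to uppercase.
Doing the same to "GlImPSEI": "IMPSEIGL".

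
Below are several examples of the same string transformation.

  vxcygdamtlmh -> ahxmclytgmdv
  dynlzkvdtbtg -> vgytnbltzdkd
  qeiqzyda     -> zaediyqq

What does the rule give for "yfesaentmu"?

eufmetsnay

In each case the input is transformed by: take characters alternately from the front and the back (1st, last, 2nd, 2nd-last, ...), then swap the first and last characters.
"yfesaentmu" → "yufmetsnae" → "eufmetsnay".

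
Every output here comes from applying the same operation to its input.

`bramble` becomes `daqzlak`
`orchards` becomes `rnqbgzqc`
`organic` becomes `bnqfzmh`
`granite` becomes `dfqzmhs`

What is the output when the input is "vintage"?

Each output is the input with this applied: shift every letter 1 place backward in the alphabet (wrapping around), then move the last character to the front.
For "vintage", step one produces "uhmszfd"; step two turns that into "duhmszf".

duhmszf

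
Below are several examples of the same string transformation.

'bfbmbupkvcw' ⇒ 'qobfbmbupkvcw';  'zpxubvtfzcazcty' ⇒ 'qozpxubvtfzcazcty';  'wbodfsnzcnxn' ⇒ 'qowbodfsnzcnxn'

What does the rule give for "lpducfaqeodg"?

Looking at the pairs, the operation is to prepend "qo".
Applying that to "lpducfaqeodg" gives "qolpducfaqeodg".

qolpducfaqeodg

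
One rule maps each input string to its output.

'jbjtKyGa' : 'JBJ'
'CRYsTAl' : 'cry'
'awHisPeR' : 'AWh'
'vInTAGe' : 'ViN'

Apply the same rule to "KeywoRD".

kEY

What's happening: flip the case of every letter, then keep only the first 3 characters.
On "KeywoRD": the first step gives "kEYWOrd", and the second then gives "kEY".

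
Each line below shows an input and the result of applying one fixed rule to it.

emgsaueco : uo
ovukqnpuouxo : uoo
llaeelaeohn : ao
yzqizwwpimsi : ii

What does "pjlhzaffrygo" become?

What's happening: keep one character in every 3, starting at position 3 (positions 3rd, 6th, 9th, ...), then keep only the vowels.
Working it through for "pjlhzaffrygo": intermediate "laro", final "ao".

ao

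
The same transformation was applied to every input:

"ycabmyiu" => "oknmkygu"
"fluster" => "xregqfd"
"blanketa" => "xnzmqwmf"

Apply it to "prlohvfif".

dbaxhturr

In each case the input is transformed by: shift every letter 12 places forward in the alphabet (wrapping around), then swap each adjacent pair of characters (1↔2, 3↔4, ...).
On "prlohvfif": the first step gives "bdxathrur", and the second then gives "dbaxhturr".
(Check on "fluster": → "rxgefqd" → "xregqfd" ✓)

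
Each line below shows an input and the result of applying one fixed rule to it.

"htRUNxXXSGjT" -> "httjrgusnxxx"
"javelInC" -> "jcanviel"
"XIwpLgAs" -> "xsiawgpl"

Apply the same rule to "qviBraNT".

qtvniabr

The pattern: take characters alternately from the front and the back (1st, last, 2nd, 2nd-last, ...), then convert every letter to lowercase.
Starting from "qviBraNT": after the first operation, "qTvNiaBr"; after the second, "qtvniabr".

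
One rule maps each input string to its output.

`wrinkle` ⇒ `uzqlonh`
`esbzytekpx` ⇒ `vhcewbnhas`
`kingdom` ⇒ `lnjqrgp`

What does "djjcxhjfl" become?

Looking at the pairs, the operation is to shift every letter 3 places forward in the alphabet (wrapping around), then swap each adjacent pair of characters (1↔2, 3↔4, ...).
Doing the same to "djjcxhjfl": "mgfmkaimo".
(Check on "wrinkle": → "zulqnoh" → "uzqlonh" ✓)

mgfmkaimo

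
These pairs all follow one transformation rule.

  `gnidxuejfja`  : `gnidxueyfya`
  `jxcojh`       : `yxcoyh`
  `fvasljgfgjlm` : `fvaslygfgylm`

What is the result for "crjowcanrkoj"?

cryowcanrkoy

Rule — replace every "j" with "y".
"crjowcanrkoj" → "cryowcanrkoy".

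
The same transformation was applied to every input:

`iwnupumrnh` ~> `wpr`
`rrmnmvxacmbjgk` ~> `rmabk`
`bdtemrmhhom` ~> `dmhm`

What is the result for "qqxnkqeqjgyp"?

qkqy

Rule — keep one character in every 3, starting at position 2 (positions 2nd, 5th, 8th, ...).
So "qqxnkqeqjgyp" becomes "qkqy".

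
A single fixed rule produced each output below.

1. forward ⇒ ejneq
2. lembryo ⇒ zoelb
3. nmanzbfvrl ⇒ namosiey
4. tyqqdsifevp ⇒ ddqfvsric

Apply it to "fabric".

The transformation: delete the first 2 characters, then shift every letter 13 places forward in the alphabet (wrapping around) — i.e. ROT13.
For "fabric", step one produces "bric"; step two turns that into "oevp".

oevp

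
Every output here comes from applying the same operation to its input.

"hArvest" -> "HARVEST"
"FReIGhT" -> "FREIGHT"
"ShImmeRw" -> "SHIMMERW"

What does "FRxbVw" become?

Looking at the pairs, the operation is to convert every letter to uppercase.
Applying that to "FRxbVw" gives "FRXBVW".

FRXBVW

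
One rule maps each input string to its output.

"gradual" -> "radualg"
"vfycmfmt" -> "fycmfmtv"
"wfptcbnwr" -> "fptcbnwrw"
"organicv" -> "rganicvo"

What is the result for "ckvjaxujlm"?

Looking at the pairs, the operation is to move the first character to the end.
Applying that to "ckvjaxujlm" gives "kvjaxujlmc".

kvjaxujlmc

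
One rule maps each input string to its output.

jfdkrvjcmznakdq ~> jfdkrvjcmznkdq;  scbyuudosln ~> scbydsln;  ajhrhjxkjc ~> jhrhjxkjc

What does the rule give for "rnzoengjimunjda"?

rnzngjmnjd

Looking at the pairs, the operation is to remove every vowel.
"rnzoengjimunjda" → "rnzngjmnjd".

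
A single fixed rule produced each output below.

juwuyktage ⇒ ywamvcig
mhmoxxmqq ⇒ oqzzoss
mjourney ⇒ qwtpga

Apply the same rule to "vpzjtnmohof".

The rule is to delete the first 2 characters, then shift every letter 2 places forward in the alphabet (wrapping around).
Starting from "vpzjtnmohof": after the first operation, "zjtnmohof"; after the second, "blvpoqjqh".

blvpoqjqh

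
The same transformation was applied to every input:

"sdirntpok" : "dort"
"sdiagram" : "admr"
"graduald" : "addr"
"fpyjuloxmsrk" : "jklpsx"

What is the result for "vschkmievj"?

The pattern: keep every other character starting from the second (positions 2nd, 4th, 6th, ...), then sort the characters into alphabetical order.
"vschkmievj" → "shmej" → "ehjms".

ehjms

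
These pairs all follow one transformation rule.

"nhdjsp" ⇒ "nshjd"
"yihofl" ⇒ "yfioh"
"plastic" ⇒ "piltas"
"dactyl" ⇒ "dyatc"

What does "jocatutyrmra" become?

jromcrayttu

What's happening: delete the last character, then take characters alternately from the front and the back (1st, last, 2nd, 2nd-last, ...).
Applying both steps to "jocatutyrmra": "jocatutyrmr", then "jromcrayttu".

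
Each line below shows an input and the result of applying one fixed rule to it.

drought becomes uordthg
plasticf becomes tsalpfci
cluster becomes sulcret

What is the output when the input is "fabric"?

What's happening: move the last 3 characters to the front (rotate right by 3), then reverse the string.
Starting from "fabric": after the first operation, "ricfab"; after the second, "bafcir".

bafcir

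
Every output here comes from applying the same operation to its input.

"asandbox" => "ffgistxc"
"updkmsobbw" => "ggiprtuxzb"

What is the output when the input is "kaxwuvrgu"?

The rule is to sort the characters into alphabetical order, then shift every letter 5 places forward in the alphabet (wrapping around).
Starting from "kaxwuvrgu": after the first operation, "agkruuvwx"; after the second, "flpwzzabc".

flpwzzabc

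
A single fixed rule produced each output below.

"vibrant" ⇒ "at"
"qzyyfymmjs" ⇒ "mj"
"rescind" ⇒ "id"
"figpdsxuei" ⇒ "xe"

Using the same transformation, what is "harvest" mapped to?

et

The pattern: keep every other character starting from the first (positions 1st, 3rd, 5th, ...), then keep only the last 2 characters.
Applying that to "harvest" gives "et".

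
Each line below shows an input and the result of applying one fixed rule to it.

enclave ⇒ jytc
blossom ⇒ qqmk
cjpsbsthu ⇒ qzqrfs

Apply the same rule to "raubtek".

zrci

Rule — shift every letter 2 places backward in the alphabet (wrapping around), then delete the first 3 characters.
"raubtek" → "pyszrci" → "zrci".
(Check on "enclave": → "clajytc" → "jytc" ✓)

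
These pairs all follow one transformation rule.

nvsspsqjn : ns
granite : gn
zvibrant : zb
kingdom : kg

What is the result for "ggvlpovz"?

Each output is the input with this applied: keep one character in every 3, starting at position 1 (positions 1st, 4th, 7th, ...), then delete the last character.
"ggvlpovz" → "glv" → "gl".

gl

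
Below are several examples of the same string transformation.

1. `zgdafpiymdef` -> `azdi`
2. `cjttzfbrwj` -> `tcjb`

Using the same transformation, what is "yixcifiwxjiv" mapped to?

cyji

Rule — keep one character in every 3, starting at position 1 (positions 1st, 4th, 7th, ...), then swap each adjacent pair of characters (1↔2, 3↔4, ...).
"yixcifiwxjiv" → "ycij" → "cyji".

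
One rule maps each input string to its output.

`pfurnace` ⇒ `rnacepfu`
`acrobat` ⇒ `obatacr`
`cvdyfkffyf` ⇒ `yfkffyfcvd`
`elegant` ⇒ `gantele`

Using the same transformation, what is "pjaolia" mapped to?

What's happening: move the first 3 characters to the end (rotate left by 3).
"pjaolia" → "oliapja".

oliapja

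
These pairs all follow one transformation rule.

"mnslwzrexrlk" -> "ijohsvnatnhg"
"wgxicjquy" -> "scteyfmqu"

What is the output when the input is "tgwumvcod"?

pcsqirykz

The pattern: shift every letter 4 places backward in the alphabet (wrapping around).
Doing the same to "tgwumvcod": "pcsqirykz".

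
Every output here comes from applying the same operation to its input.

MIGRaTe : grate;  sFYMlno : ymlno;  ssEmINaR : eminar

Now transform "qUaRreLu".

arrelu

The rule is to delete the first 2 characters, then convert every letter to lowercase.
Starting from "qUaRreLu": after the first operation, "aRreLu"; after the second, "arrelu".
(Check on "MIGRaTe": → "GRaTe" → "grate" ✓)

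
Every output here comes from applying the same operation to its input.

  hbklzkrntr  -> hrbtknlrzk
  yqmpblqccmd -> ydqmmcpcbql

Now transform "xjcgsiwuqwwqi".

xijqcwgwsqiuw

Rule — take characters alternately from the front and the back (1st, last, 2nd, 2nd-last, ...).
So "xjcgsiwuqwwqi" becomes "xijqcwgwsqiuw".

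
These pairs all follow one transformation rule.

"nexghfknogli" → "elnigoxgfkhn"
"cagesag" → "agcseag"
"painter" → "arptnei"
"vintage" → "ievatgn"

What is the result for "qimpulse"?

isqepuml

The rule is to swap each adjacent pair of characters (1↔2, 3↔4, ...), then take characters alternately from the front and the back (1st, last, 2nd, 2nd-last, ...).
For "qimpulse", step one produces "iqpmlues"; step two turns that into "isqepuml".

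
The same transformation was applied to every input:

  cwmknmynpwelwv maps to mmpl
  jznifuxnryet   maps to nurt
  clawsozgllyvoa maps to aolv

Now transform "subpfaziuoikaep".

Rule — keep one character in every 3, starting at position 3 (positions 3rd, 6th, 9th, ...).
On "subpfaziuoikaep" that produces "baukp".

baukp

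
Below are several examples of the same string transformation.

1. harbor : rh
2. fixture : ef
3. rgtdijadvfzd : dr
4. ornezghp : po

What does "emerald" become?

de

Looking at the pairs, the operation is to move the first character to the end, then keep only the last 2 characters.
So "emerald" becomes "de".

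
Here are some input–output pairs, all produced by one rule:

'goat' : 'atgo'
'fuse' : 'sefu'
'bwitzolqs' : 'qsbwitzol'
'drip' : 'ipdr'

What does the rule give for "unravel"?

elunrav

Looking at the pairs, the operation is to move the last 2 characters to the front (rotate right by 2).
On "unravel" that produces "elunrav".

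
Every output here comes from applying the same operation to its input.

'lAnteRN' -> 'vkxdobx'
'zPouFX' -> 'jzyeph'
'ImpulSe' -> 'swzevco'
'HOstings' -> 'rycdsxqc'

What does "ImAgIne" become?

The transformation: shift every letter 10 places forward in the alphabet (wrapping around), then convert every letter to lowercase.
"ImAgIne" → "swkqsxo".

swkqsxo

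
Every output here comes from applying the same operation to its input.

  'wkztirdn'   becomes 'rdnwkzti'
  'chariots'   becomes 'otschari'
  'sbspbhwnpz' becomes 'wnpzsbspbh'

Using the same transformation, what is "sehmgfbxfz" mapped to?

bxfzsehmgf

Each output is the input with this applied: swap the front and back halves of the string, then move the first character to the end.
So "sehmgfbxfz" becomes "bxfzsehmgf".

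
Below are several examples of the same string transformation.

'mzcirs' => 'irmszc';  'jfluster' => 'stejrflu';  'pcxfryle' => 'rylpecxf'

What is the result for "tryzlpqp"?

The rule is to swap the first and last characters, then swap the front and back halves of the string.
Working it through for "tryzlpqp": intermediate "pryzlpqt", final "lpqtpryz".

lpqtpryz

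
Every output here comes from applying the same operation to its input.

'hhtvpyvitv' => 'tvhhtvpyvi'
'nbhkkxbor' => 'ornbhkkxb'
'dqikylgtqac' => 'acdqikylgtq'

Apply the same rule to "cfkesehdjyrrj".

Each output is the input with this applied: move the last 2 characters to the front (rotate right by 2).
"cfkesehdjyrrj" → "rjcfkesehdjyr".

rjcfkesehdjyr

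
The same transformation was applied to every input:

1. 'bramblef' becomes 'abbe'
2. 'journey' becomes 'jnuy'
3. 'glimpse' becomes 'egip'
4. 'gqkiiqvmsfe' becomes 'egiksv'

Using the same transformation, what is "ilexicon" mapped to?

Looking at the pairs, the operation is to keep every other character starting from the first (positions 1st, 3rd, 5th, ...), then sort the characters into alphabetical order.
For "ilexicon", step one produces "ieio"; step two turns that into "eiio".

eiio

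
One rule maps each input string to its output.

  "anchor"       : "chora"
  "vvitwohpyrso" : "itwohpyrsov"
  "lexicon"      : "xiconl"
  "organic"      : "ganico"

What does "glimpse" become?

impseg

Rule — move the first 2 characters to the end (rotate left by 2), then delete the last character.
Applying both steps to "glimpse": "impsegl", then "impseg".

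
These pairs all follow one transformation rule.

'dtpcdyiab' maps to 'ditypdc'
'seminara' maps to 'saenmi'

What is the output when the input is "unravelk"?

uenvra

The rule is to delete the last 2 characters, then take characters alternately from the front and the back (1st, last, 2nd, 2nd-last, ...).
For "unravelk", step one produces "unrave"; step two turns that into "uenvra".
(Check on "dtpcdyiab": → "dtpcdyi" → "ditypdc" ✓)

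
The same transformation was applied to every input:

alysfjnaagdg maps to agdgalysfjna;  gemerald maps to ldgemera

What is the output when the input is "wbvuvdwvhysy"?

The transformation: move the first 2 characters to the end (rotate left by 2), then swap the front and back halves of the string.
Applying both steps to "wbvuvdwvhysy": "vuvdwvhysywb", then "hysywbvuvdwv".
(Check on "gemerald": → "meraldge" → "ldgemera" ✓)

hysywbvuvdwv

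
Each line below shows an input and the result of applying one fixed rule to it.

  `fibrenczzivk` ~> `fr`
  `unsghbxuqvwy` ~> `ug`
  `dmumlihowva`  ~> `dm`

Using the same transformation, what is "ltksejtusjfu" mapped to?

ls

Rule — keep one character in every 3, starting at position 1 (positions 1st, 4th, 7th, ...), then delete the last 2 characters.
"ltksejtusjfu" → "ls".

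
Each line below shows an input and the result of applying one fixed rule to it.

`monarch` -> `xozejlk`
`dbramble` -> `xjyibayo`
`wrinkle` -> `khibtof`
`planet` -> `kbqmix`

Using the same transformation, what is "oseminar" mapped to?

The transformation: move the first 3 characters to the end (rotate left by 3), then shift every letter 3 places backward in the alphabet (wrapping around).
"oseminar" → "jfkxolpb".
(Check on "monarch": → "archmon" → "xozejlk" ✓)

jfkxolpb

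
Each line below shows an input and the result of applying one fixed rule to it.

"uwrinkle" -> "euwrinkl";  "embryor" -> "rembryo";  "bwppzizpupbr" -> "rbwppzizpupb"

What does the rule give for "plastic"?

Rule — move the last character to the front.
Doing the same to "plastic": "cplasti".

cplasti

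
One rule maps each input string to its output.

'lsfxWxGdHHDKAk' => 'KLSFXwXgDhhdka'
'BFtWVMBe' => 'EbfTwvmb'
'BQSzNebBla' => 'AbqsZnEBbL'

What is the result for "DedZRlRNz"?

ZdEDzrLrn

The rule is to flip the case of every letter, then move the last character to the front.
Applying both steps to "DedZRlRNz": "dEDzrLrnZ", then "ZdEDzrLrn".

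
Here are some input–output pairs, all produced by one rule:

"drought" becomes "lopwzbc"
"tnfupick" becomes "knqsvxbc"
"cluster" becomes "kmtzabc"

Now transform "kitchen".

kmpqsvb

What's happening: sort the characters into alphabetical order, then shift every letter 8 places forward in the alphabet (wrapping around).
Working it through for "kitchen": intermediate "cehiknt", final "kmpqsvb".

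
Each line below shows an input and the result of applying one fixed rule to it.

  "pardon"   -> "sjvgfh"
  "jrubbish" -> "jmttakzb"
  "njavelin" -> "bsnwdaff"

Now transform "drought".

Each output is the input with this applied: shift every letter 8 places backward in the alphabet (wrapping around), then move the first character to the end.
On "drought" that produces "jgmyzlv".

jgmyzlv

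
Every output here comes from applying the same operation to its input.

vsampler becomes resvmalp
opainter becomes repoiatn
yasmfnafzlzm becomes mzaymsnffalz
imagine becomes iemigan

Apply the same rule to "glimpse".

The pattern: swap each adjacent pair of characters (1↔2, 3↔4, ...), then move the last 2 characters to the front (rotate right by 2).
Working it through for "glimpse": intermediate "lgmispe", final "pelgmis".

pelgmis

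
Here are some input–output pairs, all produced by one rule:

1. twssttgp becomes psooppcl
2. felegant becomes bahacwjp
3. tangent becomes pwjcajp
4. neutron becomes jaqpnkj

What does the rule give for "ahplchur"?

wdlhydqn

Each output is the input with this applied: shift every letter 4 places backward in the alphabet (wrapping around).
For "ahplchur" the result is "wdlhydqn".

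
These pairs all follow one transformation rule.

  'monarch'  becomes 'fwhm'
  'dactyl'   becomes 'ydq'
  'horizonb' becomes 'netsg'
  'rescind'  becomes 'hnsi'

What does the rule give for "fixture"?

yzwj

The rule is to shift every letter 5 places forward in the alphabet (wrapping around), then delete the first 3 characters.
Starting from "fixture": after the first operation, "kncyzwj"; after the second, "yzwj".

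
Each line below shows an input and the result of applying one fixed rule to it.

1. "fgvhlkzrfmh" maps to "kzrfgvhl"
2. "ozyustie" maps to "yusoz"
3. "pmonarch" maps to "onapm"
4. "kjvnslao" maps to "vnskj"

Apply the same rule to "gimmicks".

Each output is the input with this applied: delete the last 3 characters, then move the last 3 characters to the front (rotate right by 3).
So "gimmicks" becomes "mmigi".
(Check on "fgvhlkzrfmh": → "fgvhlkzr" → "kzrfgvhl" ✓)

mmigi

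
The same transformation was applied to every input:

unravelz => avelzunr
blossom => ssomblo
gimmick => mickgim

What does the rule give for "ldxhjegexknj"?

hjegexknjldx

The pattern: move the first 3 characters to the end (rotate left by 3).
Applying that to "ldxhjegexknj" gives "hjegexknjldx".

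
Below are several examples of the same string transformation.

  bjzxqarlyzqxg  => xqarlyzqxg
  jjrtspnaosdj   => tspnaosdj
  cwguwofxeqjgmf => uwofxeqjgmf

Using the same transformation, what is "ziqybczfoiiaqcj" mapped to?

ybczfoiiaqcj

The transformation: delete the first 3 characters.
So "ziqybczfoiiaqcj" becomes "ybczfoiiaqcj".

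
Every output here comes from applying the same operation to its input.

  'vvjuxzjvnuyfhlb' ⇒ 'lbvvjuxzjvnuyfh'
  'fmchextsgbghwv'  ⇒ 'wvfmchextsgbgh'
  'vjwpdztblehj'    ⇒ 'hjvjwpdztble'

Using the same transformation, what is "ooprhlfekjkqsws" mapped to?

The pattern: move the last 2 characters to the front (rotate right by 2).
Applying that to "ooprhlfekjkqsws" gives "wsooprhlfekjkqs".

wsooprhlfekjkqs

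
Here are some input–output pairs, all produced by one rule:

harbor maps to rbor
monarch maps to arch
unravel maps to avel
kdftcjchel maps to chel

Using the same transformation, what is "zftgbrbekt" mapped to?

Each output is the input with this applied: keep only the last 4 characters.
"zftgbrbekt" → "bekt".

bekt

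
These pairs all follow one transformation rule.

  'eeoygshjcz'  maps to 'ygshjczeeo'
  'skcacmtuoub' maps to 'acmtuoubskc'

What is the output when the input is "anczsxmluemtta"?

zsxmluemttaanc

Each output is the input with this applied: move the first 3 characters to the end (rotate left by 3).
So "anczsxmluemtta" becomes "zsxmluemttaanc".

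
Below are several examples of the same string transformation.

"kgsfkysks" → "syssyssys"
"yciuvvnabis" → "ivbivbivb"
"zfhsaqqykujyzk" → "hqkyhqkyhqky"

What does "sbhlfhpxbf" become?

hhbhhbhhb

Rule — keep one character in every 3, starting at position 3 (positions 3rd, 6th, 9th, ...), then write the whole string 3 times in a row.
Starting from "sbhlfhpxbf": after the first operation, "hhb"; after the second, "hhbhhbhhb".
(Check on "yciuvvnabis": → "ivb" → "ivbivbivb" ✓)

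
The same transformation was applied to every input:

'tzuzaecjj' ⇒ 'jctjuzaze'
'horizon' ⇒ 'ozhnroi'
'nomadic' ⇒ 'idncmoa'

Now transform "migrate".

tamegir

What's happening: move the last 3 characters to the front (rotate right by 3), then swap each adjacent pair of characters (1↔2, 3↔4, ...).
For "migrate", step one produces "atemigr"; step two turns that into "tamegir".
(Check on "horizon": → "zonhori" → "ozhnroi" ✓)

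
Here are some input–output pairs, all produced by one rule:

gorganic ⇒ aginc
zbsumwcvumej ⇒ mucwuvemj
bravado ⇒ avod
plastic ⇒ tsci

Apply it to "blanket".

knte

What's happening: delete the first 3 characters, then swap each adjacent pair of characters (1↔2, 3↔4, ...).
Applying both steps to "blanket": "nket", then "knte".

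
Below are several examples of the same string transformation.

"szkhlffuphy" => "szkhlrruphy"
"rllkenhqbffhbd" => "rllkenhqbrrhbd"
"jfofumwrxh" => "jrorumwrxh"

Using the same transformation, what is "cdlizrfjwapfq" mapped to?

The pattern: replace every "f" with "r".
So "cdlizrfjwapfq" becomes "cdlizrrjwaprq".

cdlizrrjwaprq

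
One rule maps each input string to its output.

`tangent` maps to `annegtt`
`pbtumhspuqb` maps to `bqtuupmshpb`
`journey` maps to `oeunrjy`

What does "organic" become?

Each output is the input with this applied: take characters alternately from the front and the back (1st, last, 2nd, 2nd-last, ...), then move the first 2 characters to the end (rotate left by 2).
Starting from "organic": after the first operation, "ocrigna"; after the second, "rignaoc".

rignaoc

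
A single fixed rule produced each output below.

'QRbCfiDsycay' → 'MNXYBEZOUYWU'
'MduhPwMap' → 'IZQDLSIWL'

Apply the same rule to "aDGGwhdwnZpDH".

WZCCSDZSJVLZD

Rule — shift every letter 4 places backward in the alphabet (wrapping around), then convert every letter to uppercase.
"aDGGwhdwnZpDH" → "WZCCSDZSJVLZD".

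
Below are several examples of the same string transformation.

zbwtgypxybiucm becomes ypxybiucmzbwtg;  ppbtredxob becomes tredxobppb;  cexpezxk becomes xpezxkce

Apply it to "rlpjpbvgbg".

Each output is the input with this applied: swap the front and back halves of the string, then move the last 2 characters to the front (rotate right by 2).
Working it through for "rlpjpbvgbg": intermediate "bvgbgrlpjp", final "jpbvgbgrlp".

jpbvgbgrlp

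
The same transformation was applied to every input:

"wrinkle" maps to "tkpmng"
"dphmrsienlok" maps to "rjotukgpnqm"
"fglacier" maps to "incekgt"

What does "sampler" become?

corngt

Each output is the input with this applied: shift every letter 2 places forward in the alphabet (wrapping around), then delete the first character.
On "sampler" that produces "corngt".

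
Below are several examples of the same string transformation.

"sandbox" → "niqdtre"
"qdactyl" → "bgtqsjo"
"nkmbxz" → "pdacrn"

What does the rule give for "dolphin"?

Looking at the pairs, the operation is to shift every letter 10 places backward in the alphabet (wrapping around), then move the last character to the front.
Applying both steps to "dolphin": "tebfxyd", then "dtebfxy".

dtebfxy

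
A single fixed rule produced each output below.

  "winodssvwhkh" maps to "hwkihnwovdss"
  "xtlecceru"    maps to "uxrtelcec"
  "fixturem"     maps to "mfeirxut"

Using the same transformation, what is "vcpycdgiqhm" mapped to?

Rule — take characters alternately from the front and the back (1st, last, 2nd, 2nd-last, ...), then swap each adjacent pair of characters (1↔2, 3↔4, ...).
Working it through for "vcpycdgiqhm": intermediate "vmchpqyicgd", final "mvhcqpiygcd".

mvhcqpiygcd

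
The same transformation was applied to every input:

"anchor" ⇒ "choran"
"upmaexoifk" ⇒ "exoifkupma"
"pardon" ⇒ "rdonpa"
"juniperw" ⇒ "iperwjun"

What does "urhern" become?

In each case the input is transformed by: swap the front and back halves of the string, then move the last character to the front.
"urhern" → "ernurh" → "hernur".
(Check on "upmaexoifk": → "xoifkupmae" → "exoifkupma" ✓)

hernur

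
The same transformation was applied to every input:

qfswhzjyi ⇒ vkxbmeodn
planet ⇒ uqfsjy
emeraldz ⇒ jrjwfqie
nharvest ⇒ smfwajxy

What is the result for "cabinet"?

The transformation: shift every letter 5 places forward in the alphabet (wrapping around).
"cabinet" → "hfgnsjy".

hfgnsjy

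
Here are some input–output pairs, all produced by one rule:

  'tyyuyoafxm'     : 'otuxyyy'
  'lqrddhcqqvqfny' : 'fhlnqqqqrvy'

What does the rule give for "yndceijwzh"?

hijnwyz

Each output is the input with this applied: sort the characters into alphabetical order, then delete the first 3 characters.
For "yndceijwzh", step one produces "cdehijnwyz"; step two turns that into "hijnwyz".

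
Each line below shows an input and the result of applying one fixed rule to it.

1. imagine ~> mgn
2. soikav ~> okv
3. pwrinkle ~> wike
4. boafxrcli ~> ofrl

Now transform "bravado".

Rule — keep every other character starting from the second (positions 2nd, 4th, 6th, ...).
Doing the same to "bravado": "rvd".

rvd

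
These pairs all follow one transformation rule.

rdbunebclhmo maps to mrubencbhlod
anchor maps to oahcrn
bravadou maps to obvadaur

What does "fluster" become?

rfsuetl

What's happening: swap each adjacent pair of characters (1↔2, 3↔4, ...), then swap the first and last characters.
On "fluster" that produces "rfsuetl".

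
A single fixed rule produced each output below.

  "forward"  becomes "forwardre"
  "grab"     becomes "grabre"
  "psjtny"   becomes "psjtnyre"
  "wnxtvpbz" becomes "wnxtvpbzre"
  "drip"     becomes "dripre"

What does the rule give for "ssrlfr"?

The rule is to append "re".
"ssrlfr" → "ssrlfrre".

ssrlfrre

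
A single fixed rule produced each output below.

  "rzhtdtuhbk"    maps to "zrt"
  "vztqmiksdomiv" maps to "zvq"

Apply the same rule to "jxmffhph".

xjf

Rule — swap each adjacent pair of characters (1↔2, 3↔4, ...), then keep only the first 3 characters.
"jxmffhph" → "xjfmhfhp" → "xjf".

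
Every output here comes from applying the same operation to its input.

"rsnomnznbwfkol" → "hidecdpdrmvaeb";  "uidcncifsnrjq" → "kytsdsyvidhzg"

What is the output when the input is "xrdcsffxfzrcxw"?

Rule — shift every letter 10 places backward in the alphabet (wrapping around).
So "xrdcsffxfzrcxw" becomes "nhtsivvnvphsnm".

nhtsivvnvphsnm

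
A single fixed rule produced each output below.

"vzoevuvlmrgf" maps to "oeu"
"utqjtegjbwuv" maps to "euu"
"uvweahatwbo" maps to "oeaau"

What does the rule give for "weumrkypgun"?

The pattern: swap the first and last characters, then keep only the vowels.
On "weumrkypgun" that produces "euu".

euu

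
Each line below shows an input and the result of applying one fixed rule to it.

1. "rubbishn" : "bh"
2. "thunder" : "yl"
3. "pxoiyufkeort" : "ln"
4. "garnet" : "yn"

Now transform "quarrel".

yf

The rule is to shift every letter 6 places backward in the alphabet (wrapping around), then keep only the last 2 characters.
Starting from "quarrel": after the first operation, "koullyf"; after the second, "yf".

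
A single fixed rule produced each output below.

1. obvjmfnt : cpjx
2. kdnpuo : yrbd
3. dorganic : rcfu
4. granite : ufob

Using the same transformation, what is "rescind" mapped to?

fsgq

Each output is the input with this applied: shift every letter 12 places backward in the alphabet (wrapping around), then keep only the first 4 characters.
Applying both steps to "rescind": "fsgqwbr", then "fsgq".
(Check on "obvjmfnt": → "cpjxatbh" → "cpjx" ✓)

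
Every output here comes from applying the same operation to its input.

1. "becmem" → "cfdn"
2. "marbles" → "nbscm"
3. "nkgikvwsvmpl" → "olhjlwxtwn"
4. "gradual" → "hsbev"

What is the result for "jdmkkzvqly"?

Each output is the input with this applied: shift every letter 1 place forward in the alphabet (wrapping around), then delete the last 2 characters.
For "jdmkkzvqly" the result is "kenllawr".

kenllawr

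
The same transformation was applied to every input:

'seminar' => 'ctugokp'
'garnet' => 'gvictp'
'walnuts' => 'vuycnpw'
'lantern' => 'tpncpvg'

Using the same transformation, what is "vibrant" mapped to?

pvxkdtc

Each output is the input with this applied: move the last 2 characters to the front (rotate right by 2), then shift every letter 2 places forward in the alphabet (wrapping around).
On "vibrant" that produces "pvxkdtc".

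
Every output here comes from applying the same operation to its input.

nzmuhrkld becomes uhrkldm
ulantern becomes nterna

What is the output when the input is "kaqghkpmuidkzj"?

The pattern: delete the first 2 characters, then move the first character to the end.
"kaqghkpmuidkzj" → "ghkpmuidkzjq".
(Check on "ulantern": → "antern" → "nterna" ✓)

ghkpmuidkzjq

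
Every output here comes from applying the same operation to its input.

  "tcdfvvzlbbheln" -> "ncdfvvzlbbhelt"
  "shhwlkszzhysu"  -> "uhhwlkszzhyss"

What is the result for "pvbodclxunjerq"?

Looking at the pairs, the operation is to swap the first and last characters.
Applying that to "pvbodclxunjerq" gives "qvbodclxunjerp".

qvbodclxunjerp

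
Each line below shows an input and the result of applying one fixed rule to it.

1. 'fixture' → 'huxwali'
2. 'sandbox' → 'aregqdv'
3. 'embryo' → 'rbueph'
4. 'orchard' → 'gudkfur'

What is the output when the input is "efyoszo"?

rcvrbih

The rule is to reverse the string, then shift every letter 3 places forward in the alphabet (wrapping around).
On "efyoszo": the first step gives "ozsoyfe", and the second then gives "rcvrbih".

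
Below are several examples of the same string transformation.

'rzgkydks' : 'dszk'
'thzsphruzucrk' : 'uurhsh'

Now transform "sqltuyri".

yiqt

Looking at the pairs, the operation is to keep every other character starting from the second (positions 2nd, 4th, 6th, ...), then swap the front and back halves of the string.
So "sqltuyri" becomes "yiqt".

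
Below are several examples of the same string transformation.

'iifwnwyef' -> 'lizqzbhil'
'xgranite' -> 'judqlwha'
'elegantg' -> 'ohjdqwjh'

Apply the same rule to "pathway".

dwkzdbs

The transformation: shift every letter 3 places forward in the alphabet (wrapping around), then move the first character to the end.
"pathway" → "sdwkzdb" → "dwkzdbs".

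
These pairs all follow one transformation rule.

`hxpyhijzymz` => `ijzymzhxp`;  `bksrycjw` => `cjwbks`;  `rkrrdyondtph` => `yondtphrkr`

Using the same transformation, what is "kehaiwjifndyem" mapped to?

wjifndyemkeh

The rule is to move the first 3 characters to the end (rotate left by 3), then delete the first 2 characters.
"kehaiwjifndyem" → "aiwjifndyemkeh" → "wjifndyemkeh".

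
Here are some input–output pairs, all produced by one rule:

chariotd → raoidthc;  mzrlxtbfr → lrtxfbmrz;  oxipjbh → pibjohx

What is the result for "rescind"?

csnirde

The pattern: move the first 2 characters to the end (rotate left by 2), then swap each adjacent pair of characters (1↔2, 3↔4, ...).
On "rescind": the first step gives "scindre", and the second then gives "csnirde".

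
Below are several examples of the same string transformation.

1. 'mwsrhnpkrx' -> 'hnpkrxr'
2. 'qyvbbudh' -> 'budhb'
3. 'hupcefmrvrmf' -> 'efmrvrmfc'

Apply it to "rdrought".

ughto

Rule — delete the first 3 characters, then move the first character to the end.
Applying that to "rdrought" gives "ughto".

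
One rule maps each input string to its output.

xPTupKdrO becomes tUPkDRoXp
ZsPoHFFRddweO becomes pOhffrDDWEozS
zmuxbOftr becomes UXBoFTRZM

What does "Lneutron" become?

In each case the input is transformed by: move the first 2 characters to the end (rotate left by 2), then flip the case of every letter.
On "Lneutron": the first step gives "eutronLn", and the second then gives "EUTRONlN".

EUTRONlN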